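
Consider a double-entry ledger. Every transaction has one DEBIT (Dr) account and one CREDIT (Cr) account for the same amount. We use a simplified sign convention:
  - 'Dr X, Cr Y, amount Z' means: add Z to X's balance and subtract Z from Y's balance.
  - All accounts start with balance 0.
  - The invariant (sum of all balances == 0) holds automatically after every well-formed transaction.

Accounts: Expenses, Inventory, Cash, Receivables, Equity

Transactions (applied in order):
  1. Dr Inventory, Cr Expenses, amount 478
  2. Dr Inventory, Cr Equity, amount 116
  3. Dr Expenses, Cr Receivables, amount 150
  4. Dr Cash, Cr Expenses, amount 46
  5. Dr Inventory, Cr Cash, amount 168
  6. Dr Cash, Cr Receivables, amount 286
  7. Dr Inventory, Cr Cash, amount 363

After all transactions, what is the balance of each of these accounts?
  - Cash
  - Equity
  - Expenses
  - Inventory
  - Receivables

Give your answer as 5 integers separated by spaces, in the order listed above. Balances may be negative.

Answer: -199 -116 -374 1125 -436

Derivation:
After txn 1 (Dr Inventory, Cr Expenses, amount 478): Expenses=-478 Inventory=478
After txn 2 (Dr Inventory, Cr Equity, amount 116): Equity=-116 Expenses=-478 Inventory=594
After txn 3 (Dr Expenses, Cr Receivables, amount 150): Equity=-116 Expenses=-328 Inventory=594 Receivables=-150
After txn 4 (Dr Cash, Cr Expenses, amount 46): Cash=46 Equity=-116 Expenses=-374 Inventory=594 Receivables=-150
After txn 5 (Dr Inventory, Cr Cash, amount 168): Cash=-122 Equity=-116 Expenses=-374 Inventory=762 Receivables=-150
After txn 6 (Dr Cash, Cr Receivables, amount 286): Cash=164 Equity=-116 Expenses=-374 Inventory=762 Receivables=-436
After txn 7 (Dr Inventory, Cr Cash, amount 363): Cash=-199 Equity=-116 Expenses=-374 Inventory=1125 Receivables=-436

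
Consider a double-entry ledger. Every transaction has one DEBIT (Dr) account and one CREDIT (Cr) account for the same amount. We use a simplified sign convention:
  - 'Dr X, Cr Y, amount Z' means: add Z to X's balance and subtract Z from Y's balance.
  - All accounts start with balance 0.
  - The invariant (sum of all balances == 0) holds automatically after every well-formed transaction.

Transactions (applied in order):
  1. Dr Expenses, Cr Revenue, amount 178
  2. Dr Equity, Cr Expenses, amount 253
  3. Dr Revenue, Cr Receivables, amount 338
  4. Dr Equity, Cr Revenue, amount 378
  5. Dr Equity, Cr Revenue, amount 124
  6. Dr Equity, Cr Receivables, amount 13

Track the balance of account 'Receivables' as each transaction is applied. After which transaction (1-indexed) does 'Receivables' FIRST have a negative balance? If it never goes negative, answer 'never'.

After txn 1: Receivables=0
After txn 2: Receivables=0
After txn 3: Receivables=-338

Answer: 3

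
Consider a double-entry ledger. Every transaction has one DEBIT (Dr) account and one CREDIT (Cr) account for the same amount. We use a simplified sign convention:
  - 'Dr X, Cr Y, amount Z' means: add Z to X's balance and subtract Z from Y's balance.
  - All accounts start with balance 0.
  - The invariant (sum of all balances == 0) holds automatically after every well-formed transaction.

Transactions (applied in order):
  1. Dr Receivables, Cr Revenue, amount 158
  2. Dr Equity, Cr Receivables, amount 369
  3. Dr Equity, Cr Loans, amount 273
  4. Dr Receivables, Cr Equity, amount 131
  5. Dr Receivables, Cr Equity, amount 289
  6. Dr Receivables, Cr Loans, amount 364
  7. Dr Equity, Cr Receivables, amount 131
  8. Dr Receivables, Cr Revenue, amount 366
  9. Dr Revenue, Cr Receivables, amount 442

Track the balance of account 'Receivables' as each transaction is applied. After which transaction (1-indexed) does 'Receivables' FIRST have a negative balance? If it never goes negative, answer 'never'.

After txn 1: Receivables=158
After txn 2: Receivables=-211

Answer: 2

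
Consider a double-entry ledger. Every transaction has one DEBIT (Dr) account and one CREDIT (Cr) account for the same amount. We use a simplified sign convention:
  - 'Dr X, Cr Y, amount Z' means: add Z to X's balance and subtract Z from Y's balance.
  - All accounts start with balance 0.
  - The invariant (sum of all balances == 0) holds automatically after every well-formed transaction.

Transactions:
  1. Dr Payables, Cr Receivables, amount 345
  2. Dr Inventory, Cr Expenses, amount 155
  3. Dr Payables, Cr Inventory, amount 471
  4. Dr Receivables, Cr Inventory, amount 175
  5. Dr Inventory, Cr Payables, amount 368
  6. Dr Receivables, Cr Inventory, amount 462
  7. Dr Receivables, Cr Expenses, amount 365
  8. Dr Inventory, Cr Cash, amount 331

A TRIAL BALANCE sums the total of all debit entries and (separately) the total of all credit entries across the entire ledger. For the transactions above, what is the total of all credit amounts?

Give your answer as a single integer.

Answer: 2672

Derivation:
Txn 1: credit+=345
Txn 2: credit+=155
Txn 3: credit+=471
Txn 4: credit+=175
Txn 5: credit+=368
Txn 6: credit+=462
Txn 7: credit+=365
Txn 8: credit+=331
Total credits = 2672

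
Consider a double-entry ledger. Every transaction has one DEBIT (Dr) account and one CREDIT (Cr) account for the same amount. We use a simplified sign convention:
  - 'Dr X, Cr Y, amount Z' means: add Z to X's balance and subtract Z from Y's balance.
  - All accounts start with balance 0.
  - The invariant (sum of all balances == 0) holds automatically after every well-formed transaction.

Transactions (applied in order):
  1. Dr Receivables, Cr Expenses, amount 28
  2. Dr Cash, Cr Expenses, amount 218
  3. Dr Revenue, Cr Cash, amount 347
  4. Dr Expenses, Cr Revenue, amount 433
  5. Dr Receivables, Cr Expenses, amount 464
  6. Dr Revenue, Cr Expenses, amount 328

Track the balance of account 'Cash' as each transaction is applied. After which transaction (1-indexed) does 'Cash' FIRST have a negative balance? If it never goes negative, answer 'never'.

Answer: 3

Derivation:
After txn 1: Cash=0
After txn 2: Cash=218
After txn 3: Cash=-129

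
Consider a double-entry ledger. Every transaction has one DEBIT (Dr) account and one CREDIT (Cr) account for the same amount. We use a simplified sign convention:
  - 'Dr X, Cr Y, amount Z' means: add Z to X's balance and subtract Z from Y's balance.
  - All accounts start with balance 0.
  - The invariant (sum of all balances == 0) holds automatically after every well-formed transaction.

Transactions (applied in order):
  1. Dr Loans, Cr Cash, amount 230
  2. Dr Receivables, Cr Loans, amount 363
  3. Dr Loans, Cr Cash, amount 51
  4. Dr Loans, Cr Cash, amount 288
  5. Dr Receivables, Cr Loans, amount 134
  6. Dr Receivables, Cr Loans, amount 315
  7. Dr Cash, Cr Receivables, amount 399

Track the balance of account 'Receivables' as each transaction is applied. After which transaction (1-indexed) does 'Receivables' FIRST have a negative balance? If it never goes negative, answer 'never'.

After txn 1: Receivables=0
After txn 2: Receivables=363
After txn 3: Receivables=363
After txn 4: Receivables=363
After txn 5: Receivables=497
After txn 6: Receivables=812
After txn 7: Receivables=413

Answer: never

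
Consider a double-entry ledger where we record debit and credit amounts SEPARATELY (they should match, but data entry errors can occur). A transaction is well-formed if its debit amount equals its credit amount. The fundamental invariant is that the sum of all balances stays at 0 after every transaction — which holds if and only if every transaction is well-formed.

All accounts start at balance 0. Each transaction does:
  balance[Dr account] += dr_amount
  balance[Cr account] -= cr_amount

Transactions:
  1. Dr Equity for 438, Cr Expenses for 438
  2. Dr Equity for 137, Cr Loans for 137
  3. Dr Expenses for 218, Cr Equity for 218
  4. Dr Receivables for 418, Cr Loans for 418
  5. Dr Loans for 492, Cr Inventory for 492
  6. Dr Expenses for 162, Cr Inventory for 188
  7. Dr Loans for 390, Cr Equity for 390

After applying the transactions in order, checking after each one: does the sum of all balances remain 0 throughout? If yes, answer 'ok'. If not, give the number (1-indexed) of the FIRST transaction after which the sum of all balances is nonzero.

After txn 1: dr=438 cr=438 sum_balances=0
After txn 2: dr=137 cr=137 sum_balances=0
After txn 3: dr=218 cr=218 sum_balances=0
After txn 4: dr=418 cr=418 sum_balances=0
After txn 5: dr=492 cr=492 sum_balances=0
After txn 6: dr=162 cr=188 sum_balances=-26
After txn 7: dr=390 cr=390 sum_balances=-26

Answer: 6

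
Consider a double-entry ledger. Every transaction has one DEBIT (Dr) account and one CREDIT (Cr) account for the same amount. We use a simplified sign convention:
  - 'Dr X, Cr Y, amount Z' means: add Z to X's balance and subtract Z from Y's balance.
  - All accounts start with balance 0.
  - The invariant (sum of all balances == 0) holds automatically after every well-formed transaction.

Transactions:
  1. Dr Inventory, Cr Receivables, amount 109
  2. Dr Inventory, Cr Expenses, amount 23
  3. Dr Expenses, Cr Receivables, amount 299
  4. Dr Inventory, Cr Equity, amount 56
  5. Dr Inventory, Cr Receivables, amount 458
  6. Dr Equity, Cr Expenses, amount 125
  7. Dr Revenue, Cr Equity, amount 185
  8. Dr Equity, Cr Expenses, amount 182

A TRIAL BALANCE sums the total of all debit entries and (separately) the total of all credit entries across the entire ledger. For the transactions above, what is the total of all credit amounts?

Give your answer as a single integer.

Txn 1: credit+=109
Txn 2: credit+=23
Txn 3: credit+=299
Txn 4: credit+=56
Txn 5: credit+=458
Txn 6: credit+=125
Txn 7: credit+=185
Txn 8: credit+=182
Total credits = 1437

Answer: 1437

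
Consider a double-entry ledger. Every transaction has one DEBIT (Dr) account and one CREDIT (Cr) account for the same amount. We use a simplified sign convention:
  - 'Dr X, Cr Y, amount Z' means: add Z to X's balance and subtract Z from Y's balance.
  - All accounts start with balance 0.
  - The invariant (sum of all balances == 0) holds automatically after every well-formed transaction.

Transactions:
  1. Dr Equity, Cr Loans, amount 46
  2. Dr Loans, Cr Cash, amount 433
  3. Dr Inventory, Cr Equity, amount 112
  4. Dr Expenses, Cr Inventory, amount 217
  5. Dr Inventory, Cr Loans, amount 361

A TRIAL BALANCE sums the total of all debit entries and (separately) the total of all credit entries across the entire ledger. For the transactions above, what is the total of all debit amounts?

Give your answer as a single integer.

Txn 1: debit+=46
Txn 2: debit+=433
Txn 3: debit+=112
Txn 4: debit+=217
Txn 5: debit+=361
Total debits = 1169

Answer: 1169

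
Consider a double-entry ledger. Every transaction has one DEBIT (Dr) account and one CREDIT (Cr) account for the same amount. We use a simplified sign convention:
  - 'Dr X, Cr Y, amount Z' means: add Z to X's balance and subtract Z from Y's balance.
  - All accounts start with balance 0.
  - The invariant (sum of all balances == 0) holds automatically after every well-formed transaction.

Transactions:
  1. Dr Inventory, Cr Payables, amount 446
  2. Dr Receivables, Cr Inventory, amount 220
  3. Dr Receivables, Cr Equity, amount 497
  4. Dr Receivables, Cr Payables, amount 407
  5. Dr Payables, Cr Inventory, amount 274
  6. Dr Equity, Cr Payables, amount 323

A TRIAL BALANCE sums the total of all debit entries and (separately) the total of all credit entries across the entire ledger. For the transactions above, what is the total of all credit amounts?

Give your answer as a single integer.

Answer: 2167

Derivation:
Txn 1: credit+=446
Txn 2: credit+=220
Txn 3: credit+=497
Txn 4: credit+=407
Txn 5: credit+=274
Txn 6: credit+=323
Total credits = 2167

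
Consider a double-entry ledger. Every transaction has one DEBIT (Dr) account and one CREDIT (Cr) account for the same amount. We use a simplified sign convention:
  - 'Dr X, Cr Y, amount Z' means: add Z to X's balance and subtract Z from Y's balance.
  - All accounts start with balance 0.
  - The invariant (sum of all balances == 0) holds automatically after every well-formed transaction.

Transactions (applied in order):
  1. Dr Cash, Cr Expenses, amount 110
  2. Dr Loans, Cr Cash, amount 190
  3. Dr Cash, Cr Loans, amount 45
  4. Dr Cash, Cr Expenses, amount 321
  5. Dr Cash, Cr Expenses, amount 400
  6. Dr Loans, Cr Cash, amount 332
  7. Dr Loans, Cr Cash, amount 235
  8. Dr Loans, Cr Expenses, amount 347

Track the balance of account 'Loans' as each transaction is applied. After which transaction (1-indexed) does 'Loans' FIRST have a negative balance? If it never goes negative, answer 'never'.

Answer: never

Derivation:
After txn 1: Loans=0
After txn 2: Loans=190
After txn 3: Loans=145
After txn 4: Loans=145
After txn 5: Loans=145
After txn 6: Loans=477
After txn 7: Loans=712
After txn 8: Loans=1059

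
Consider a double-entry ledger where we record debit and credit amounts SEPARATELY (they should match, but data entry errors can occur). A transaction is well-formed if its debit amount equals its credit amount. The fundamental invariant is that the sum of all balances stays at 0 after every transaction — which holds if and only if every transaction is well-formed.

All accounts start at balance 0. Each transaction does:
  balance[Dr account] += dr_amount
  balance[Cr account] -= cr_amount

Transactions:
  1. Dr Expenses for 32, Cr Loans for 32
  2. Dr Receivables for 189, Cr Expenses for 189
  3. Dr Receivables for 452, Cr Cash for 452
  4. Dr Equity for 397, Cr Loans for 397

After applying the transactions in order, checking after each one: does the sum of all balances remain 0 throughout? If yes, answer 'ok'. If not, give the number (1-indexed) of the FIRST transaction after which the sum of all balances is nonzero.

Answer: ok

Derivation:
After txn 1: dr=32 cr=32 sum_balances=0
After txn 2: dr=189 cr=189 sum_balances=0
After txn 3: dr=452 cr=452 sum_balances=0
After txn 4: dr=397 cr=397 sum_balances=0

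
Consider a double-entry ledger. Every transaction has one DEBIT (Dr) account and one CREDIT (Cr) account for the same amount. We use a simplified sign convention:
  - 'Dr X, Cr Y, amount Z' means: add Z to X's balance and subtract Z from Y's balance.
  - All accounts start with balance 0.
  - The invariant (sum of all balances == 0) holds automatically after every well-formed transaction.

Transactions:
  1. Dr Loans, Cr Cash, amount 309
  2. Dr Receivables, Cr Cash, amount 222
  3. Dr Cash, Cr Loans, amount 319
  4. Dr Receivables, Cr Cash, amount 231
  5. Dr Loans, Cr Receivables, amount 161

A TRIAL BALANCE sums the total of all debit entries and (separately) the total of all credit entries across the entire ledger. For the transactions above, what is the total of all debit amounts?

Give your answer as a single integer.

Txn 1: debit+=309
Txn 2: debit+=222
Txn 3: debit+=319
Txn 4: debit+=231
Txn 5: debit+=161
Total debits = 1242

Answer: 1242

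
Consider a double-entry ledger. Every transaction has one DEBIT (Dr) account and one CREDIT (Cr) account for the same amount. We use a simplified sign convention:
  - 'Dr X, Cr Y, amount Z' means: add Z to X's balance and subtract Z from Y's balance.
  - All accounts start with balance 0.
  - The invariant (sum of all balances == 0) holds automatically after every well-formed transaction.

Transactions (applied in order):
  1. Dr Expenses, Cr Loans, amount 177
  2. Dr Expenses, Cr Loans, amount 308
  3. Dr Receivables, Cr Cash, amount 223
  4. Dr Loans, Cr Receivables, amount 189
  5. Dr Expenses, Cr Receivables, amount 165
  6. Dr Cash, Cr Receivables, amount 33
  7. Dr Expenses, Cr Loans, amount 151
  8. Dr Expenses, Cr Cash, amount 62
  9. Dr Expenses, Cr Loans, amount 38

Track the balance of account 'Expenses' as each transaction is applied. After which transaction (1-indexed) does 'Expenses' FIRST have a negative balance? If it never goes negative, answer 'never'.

Answer: never

Derivation:
After txn 1: Expenses=177
After txn 2: Expenses=485
After txn 3: Expenses=485
After txn 4: Expenses=485
After txn 5: Expenses=650
After txn 6: Expenses=650
After txn 7: Expenses=801
After txn 8: Expenses=863
After txn 9: Expenses=901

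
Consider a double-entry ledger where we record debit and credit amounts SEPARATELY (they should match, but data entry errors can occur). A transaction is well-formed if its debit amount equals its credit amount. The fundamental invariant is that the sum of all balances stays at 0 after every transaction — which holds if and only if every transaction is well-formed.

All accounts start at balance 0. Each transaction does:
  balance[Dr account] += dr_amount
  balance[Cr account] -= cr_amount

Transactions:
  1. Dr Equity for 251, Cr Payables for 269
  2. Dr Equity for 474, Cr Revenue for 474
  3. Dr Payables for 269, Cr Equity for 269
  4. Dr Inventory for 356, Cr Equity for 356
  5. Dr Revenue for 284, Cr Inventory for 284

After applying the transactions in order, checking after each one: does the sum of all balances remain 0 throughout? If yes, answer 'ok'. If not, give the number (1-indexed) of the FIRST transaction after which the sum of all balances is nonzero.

After txn 1: dr=251 cr=269 sum_balances=-18
After txn 2: dr=474 cr=474 sum_balances=-18
After txn 3: dr=269 cr=269 sum_balances=-18
After txn 4: dr=356 cr=356 sum_balances=-18
After txn 5: dr=284 cr=284 sum_balances=-18

Answer: 1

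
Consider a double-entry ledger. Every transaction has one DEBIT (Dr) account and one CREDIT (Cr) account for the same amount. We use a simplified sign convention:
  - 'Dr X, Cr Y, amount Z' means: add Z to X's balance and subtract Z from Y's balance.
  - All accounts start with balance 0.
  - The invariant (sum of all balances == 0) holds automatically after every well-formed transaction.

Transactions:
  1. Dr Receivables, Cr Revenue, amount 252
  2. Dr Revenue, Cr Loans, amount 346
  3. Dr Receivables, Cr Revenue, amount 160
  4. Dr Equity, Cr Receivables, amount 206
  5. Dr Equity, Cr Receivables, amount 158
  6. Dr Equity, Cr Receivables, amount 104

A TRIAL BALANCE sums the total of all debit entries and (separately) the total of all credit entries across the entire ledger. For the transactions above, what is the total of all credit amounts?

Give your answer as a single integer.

Txn 1: credit+=252
Txn 2: credit+=346
Txn 3: credit+=160
Txn 4: credit+=206
Txn 5: credit+=158
Txn 6: credit+=104
Total credits = 1226

Answer: 1226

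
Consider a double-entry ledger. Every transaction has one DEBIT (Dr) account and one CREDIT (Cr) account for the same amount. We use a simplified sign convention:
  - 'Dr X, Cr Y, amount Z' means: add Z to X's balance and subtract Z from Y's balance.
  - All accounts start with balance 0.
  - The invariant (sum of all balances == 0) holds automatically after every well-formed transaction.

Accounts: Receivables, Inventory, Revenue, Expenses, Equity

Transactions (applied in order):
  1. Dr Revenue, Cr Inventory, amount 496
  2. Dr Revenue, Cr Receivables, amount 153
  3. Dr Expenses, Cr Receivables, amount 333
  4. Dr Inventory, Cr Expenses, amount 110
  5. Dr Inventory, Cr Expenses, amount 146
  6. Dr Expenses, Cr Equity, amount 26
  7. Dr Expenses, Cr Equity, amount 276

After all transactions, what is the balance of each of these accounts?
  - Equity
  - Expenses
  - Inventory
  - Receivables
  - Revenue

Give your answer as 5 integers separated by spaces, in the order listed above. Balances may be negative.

Answer: -302 379 -240 -486 649

Derivation:
After txn 1 (Dr Revenue, Cr Inventory, amount 496): Inventory=-496 Revenue=496
After txn 2 (Dr Revenue, Cr Receivables, amount 153): Inventory=-496 Receivables=-153 Revenue=649
After txn 3 (Dr Expenses, Cr Receivables, amount 333): Expenses=333 Inventory=-496 Receivables=-486 Revenue=649
After txn 4 (Dr Inventory, Cr Expenses, amount 110): Expenses=223 Inventory=-386 Receivables=-486 Revenue=649
After txn 5 (Dr Inventory, Cr Expenses, amount 146): Expenses=77 Inventory=-240 Receivables=-486 Revenue=649
After txn 6 (Dr Expenses, Cr Equity, amount 26): Equity=-26 Expenses=103 Inventory=-240 Receivables=-486 Revenue=649
After txn 7 (Dr Expenses, Cr Equity, amount 276): Equity=-302 Expenses=379 Inventory=-240 Receivables=-486 Revenue=649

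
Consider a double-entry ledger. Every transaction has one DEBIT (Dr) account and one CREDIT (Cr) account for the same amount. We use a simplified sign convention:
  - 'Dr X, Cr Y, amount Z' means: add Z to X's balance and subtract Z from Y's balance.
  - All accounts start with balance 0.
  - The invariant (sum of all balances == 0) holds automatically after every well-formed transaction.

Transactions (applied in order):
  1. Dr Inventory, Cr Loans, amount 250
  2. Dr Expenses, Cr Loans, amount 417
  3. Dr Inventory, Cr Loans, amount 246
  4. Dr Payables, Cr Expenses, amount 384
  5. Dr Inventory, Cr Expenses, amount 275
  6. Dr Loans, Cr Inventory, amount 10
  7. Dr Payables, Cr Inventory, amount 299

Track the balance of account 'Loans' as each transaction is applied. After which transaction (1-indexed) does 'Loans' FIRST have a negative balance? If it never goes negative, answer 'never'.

Answer: 1

Derivation:
After txn 1: Loans=-250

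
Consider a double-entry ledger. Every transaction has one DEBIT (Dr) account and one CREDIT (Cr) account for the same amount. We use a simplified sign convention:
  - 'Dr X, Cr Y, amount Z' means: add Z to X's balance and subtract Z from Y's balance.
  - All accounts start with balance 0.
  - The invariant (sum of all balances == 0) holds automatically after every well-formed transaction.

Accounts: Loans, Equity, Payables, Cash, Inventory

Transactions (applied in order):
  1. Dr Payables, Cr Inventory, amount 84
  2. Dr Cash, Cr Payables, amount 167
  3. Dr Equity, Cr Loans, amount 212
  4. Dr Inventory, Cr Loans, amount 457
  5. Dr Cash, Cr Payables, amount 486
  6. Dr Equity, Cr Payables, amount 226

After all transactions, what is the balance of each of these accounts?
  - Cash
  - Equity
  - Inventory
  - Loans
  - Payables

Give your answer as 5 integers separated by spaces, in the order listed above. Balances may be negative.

After txn 1 (Dr Payables, Cr Inventory, amount 84): Inventory=-84 Payables=84
After txn 2 (Dr Cash, Cr Payables, amount 167): Cash=167 Inventory=-84 Payables=-83
After txn 3 (Dr Equity, Cr Loans, amount 212): Cash=167 Equity=212 Inventory=-84 Loans=-212 Payables=-83
After txn 4 (Dr Inventory, Cr Loans, amount 457): Cash=167 Equity=212 Inventory=373 Loans=-669 Payables=-83
After txn 5 (Dr Cash, Cr Payables, amount 486): Cash=653 Equity=212 Inventory=373 Loans=-669 Payables=-569
After txn 6 (Dr Equity, Cr Payables, amount 226): Cash=653 Equity=438 Inventory=373 Loans=-669 Payables=-795

Answer: 653 438 373 -669 -795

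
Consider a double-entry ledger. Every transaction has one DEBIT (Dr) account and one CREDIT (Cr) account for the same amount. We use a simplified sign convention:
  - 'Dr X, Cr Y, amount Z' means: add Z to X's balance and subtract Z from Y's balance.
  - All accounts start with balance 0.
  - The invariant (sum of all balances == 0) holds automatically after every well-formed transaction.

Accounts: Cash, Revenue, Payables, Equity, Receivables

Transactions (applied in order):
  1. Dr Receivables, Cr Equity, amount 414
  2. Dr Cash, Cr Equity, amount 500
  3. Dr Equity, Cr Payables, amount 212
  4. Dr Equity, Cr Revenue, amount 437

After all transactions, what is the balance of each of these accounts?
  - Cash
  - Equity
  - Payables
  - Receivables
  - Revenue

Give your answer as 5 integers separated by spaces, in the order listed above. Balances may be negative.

After txn 1 (Dr Receivables, Cr Equity, amount 414): Equity=-414 Receivables=414
After txn 2 (Dr Cash, Cr Equity, amount 500): Cash=500 Equity=-914 Receivables=414
After txn 3 (Dr Equity, Cr Payables, amount 212): Cash=500 Equity=-702 Payables=-212 Receivables=414
After txn 4 (Dr Equity, Cr Revenue, amount 437): Cash=500 Equity=-265 Payables=-212 Receivables=414 Revenue=-437

Answer: 500 -265 -212 414 -437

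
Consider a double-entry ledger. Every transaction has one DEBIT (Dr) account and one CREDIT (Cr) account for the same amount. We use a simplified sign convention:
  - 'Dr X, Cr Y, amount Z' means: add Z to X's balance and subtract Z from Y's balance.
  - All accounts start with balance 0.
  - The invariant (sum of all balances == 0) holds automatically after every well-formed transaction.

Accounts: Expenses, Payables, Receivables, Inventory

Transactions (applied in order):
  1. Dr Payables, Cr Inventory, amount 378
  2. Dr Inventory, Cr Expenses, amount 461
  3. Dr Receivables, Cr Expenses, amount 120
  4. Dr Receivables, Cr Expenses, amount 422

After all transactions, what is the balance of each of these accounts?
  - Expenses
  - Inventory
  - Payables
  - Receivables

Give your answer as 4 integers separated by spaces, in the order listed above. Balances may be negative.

Answer: -1003 83 378 542

Derivation:
After txn 1 (Dr Payables, Cr Inventory, amount 378): Inventory=-378 Payables=378
After txn 2 (Dr Inventory, Cr Expenses, amount 461): Expenses=-461 Inventory=83 Payables=378
After txn 3 (Dr Receivables, Cr Expenses, amount 120): Expenses=-581 Inventory=83 Payables=378 Receivables=120
After txn 4 (Dr Receivables, Cr Expenses, amount 422): Expenses=-1003 Inventory=83 Payables=378 Receivables=542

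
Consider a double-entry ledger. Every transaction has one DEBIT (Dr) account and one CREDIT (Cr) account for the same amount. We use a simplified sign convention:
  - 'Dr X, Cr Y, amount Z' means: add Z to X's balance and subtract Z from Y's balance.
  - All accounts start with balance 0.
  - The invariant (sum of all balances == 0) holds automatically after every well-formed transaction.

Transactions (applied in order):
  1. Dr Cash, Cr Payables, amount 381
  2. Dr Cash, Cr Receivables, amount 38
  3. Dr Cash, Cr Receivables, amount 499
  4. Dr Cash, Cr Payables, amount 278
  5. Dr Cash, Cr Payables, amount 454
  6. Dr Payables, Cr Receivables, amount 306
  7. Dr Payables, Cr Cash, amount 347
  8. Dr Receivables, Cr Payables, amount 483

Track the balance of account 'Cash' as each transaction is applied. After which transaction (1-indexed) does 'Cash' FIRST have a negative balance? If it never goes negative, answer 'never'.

After txn 1: Cash=381
After txn 2: Cash=419
After txn 3: Cash=918
After txn 4: Cash=1196
After txn 5: Cash=1650
After txn 6: Cash=1650
After txn 7: Cash=1303
After txn 8: Cash=1303

Answer: never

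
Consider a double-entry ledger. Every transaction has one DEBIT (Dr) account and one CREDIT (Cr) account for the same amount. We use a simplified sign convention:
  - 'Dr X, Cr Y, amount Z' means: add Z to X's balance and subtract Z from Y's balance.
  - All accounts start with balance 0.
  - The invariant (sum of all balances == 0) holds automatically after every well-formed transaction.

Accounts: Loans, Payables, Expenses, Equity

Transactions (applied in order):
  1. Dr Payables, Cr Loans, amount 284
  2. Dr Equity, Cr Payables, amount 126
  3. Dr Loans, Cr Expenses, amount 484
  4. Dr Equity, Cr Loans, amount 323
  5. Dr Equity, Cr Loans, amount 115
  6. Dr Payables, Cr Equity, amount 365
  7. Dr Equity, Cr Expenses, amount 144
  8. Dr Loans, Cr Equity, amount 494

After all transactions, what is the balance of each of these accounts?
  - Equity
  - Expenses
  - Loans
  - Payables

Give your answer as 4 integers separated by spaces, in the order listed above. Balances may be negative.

Answer: -151 -628 256 523

Derivation:
After txn 1 (Dr Payables, Cr Loans, amount 284): Loans=-284 Payables=284
After txn 2 (Dr Equity, Cr Payables, amount 126): Equity=126 Loans=-284 Payables=158
After txn 3 (Dr Loans, Cr Expenses, amount 484): Equity=126 Expenses=-484 Loans=200 Payables=158
After txn 4 (Dr Equity, Cr Loans, amount 323): Equity=449 Expenses=-484 Loans=-123 Payables=158
After txn 5 (Dr Equity, Cr Loans, amount 115): Equity=564 Expenses=-484 Loans=-238 Payables=158
After txn 6 (Dr Payables, Cr Equity, amount 365): Equity=199 Expenses=-484 Loans=-238 Payables=523
After txn 7 (Dr Equity, Cr Expenses, amount 144): Equity=343 Expenses=-628 Loans=-238 Payables=523
After txn 8 (Dr Loans, Cr Equity, amount 494): Equity=-151 Expenses=-628 Loans=256 Payables=523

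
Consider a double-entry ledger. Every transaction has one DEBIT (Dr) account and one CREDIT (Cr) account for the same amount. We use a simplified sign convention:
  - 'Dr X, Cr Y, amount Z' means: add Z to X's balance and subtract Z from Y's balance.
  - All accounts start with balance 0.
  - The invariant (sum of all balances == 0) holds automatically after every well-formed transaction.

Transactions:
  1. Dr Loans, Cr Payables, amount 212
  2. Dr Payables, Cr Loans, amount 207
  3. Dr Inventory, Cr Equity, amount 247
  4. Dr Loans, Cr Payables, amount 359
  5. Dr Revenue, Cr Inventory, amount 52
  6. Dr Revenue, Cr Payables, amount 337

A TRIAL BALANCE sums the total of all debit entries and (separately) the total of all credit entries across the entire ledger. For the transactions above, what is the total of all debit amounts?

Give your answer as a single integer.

Answer: 1414

Derivation:
Txn 1: debit+=212
Txn 2: debit+=207
Txn 3: debit+=247
Txn 4: debit+=359
Txn 5: debit+=52
Txn 6: debit+=337
Total debits = 1414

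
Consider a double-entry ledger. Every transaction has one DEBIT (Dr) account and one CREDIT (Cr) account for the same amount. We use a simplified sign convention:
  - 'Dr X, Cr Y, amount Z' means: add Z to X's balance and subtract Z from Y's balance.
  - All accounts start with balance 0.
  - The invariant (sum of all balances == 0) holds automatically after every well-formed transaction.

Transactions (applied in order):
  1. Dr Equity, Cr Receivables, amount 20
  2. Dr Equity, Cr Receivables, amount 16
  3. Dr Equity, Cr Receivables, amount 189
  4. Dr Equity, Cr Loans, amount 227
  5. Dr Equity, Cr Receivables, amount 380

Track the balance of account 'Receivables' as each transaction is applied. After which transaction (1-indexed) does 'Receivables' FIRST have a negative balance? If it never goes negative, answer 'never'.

After txn 1: Receivables=-20

Answer: 1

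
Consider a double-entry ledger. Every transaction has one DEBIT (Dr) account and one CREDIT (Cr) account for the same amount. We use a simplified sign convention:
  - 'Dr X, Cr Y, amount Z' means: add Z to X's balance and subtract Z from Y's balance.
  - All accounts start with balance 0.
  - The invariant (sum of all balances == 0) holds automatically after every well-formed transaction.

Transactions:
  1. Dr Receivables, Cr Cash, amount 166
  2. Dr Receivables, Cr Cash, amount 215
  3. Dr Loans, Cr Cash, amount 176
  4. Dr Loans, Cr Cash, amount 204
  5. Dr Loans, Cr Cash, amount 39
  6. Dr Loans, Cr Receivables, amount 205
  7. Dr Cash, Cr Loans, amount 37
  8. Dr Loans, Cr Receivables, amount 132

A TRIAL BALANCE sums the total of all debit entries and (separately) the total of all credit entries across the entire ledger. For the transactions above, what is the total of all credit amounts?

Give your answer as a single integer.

Txn 1: credit+=166
Txn 2: credit+=215
Txn 3: credit+=176
Txn 4: credit+=204
Txn 5: credit+=39
Txn 6: credit+=205
Txn 7: credit+=37
Txn 8: credit+=132
Total credits = 1174

Answer: 1174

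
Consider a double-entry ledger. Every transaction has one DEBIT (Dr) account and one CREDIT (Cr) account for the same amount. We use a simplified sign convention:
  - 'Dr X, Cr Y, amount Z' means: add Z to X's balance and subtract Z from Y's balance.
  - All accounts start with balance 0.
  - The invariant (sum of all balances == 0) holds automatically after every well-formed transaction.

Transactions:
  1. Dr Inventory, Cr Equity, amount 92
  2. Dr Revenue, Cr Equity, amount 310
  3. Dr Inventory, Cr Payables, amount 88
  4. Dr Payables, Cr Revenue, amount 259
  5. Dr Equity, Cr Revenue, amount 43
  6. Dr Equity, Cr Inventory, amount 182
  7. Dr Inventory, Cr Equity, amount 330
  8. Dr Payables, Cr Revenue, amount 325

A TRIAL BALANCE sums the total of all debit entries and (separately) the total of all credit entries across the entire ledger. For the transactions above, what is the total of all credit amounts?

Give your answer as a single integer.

Txn 1: credit+=92
Txn 2: credit+=310
Txn 3: credit+=88
Txn 4: credit+=259
Txn 5: credit+=43
Txn 6: credit+=182
Txn 7: credit+=330
Txn 8: credit+=325
Total credits = 1629

Answer: 1629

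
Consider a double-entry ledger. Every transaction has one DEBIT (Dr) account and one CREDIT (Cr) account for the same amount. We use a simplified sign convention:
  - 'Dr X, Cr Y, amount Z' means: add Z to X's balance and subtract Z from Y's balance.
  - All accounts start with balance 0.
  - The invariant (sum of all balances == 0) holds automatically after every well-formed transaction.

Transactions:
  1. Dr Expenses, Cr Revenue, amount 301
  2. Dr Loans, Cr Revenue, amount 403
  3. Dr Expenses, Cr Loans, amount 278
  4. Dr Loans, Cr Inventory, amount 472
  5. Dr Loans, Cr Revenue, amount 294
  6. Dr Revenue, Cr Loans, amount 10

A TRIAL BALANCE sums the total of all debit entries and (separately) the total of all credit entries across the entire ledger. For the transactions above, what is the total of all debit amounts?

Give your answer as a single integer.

Answer: 1758

Derivation:
Txn 1: debit+=301
Txn 2: debit+=403
Txn 3: debit+=278
Txn 4: debit+=472
Txn 5: debit+=294
Txn 6: debit+=10
Total debits = 1758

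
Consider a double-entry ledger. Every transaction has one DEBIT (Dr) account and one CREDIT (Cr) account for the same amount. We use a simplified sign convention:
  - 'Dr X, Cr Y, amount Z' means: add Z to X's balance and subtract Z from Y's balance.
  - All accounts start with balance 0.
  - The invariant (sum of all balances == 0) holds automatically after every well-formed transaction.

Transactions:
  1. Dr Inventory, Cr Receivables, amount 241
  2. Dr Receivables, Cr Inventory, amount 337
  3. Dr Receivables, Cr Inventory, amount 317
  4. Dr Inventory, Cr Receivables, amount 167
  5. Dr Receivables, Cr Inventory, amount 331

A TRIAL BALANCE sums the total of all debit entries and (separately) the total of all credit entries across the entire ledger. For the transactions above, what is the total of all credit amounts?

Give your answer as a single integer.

Txn 1: credit+=241
Txn 2: credit+=337
Txn 3: credit+=317
Txn 4: credit+=167
Txn 5: credit+=331
Total credits = 1393

Answer: 1393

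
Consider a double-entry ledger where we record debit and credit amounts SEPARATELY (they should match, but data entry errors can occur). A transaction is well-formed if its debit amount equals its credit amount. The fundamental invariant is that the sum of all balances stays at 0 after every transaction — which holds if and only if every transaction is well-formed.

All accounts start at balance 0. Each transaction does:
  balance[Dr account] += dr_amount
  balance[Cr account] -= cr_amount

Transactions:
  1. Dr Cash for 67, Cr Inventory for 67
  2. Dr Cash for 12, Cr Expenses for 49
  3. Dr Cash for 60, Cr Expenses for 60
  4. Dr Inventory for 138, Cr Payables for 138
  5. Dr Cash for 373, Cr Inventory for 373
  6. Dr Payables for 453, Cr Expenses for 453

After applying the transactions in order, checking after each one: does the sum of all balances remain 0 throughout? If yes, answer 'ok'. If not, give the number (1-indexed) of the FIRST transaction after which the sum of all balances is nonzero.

After txn 1: dr=67 cr=67 sum_balances=0
After txn 2: dr=12 cr=49 sum_balances=-37
After txn 3: dr=60 cr=60 sum_balances=-37
After txn 4: dr=138 cr=138 sum_balances=-37
After txn 5: dr=373 cr=373 sum_balances=-37
After txn 6: dr=453 cr=453 sum_balances=-37

Answer: 2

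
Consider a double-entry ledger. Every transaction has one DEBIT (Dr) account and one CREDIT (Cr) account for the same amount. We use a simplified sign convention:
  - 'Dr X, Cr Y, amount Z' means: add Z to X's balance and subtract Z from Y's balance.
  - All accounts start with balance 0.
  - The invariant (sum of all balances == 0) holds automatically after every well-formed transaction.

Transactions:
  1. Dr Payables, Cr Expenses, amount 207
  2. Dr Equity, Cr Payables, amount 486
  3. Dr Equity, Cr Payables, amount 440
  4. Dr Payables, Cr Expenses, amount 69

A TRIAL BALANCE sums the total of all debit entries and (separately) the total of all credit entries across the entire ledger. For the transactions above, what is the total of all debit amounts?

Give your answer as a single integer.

Txn 1: debit+=207
Txn 2: debit+=486
Txn 3: debit+=440
Txn 4: debit+=69
Total debits = 1202

Answer: 1202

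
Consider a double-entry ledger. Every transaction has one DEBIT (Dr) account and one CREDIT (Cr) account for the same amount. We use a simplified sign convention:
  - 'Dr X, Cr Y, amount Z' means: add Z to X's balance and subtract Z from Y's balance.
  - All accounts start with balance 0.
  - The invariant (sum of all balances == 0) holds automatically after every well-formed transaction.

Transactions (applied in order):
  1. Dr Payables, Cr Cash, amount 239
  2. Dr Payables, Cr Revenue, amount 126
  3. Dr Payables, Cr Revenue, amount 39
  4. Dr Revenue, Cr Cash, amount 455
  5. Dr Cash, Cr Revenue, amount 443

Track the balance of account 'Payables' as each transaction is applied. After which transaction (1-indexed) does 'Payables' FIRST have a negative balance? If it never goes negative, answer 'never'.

Answer: never

Derivation:
After txn 1: Payables=239
After txn 2: Payables=365
After txn 3: Payables=404
After txn 4: Payables=404
After txn 5: Payables=404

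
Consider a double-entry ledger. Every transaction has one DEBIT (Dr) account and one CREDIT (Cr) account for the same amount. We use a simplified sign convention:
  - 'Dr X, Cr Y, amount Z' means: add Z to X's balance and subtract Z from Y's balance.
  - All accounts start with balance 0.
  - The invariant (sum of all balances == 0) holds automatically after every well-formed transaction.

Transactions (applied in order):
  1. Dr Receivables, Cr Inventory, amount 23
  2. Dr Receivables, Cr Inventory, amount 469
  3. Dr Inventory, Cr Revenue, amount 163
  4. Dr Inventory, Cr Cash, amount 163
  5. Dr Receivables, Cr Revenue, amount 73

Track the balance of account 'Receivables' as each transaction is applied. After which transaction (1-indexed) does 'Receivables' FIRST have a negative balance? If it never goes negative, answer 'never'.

After txn 1: Receivables=23
After txn 2: Receivables=492
After txn 3: Receivables=492
After txn 4: Receivables=492
After txn 5: Receivables=565

Answer: never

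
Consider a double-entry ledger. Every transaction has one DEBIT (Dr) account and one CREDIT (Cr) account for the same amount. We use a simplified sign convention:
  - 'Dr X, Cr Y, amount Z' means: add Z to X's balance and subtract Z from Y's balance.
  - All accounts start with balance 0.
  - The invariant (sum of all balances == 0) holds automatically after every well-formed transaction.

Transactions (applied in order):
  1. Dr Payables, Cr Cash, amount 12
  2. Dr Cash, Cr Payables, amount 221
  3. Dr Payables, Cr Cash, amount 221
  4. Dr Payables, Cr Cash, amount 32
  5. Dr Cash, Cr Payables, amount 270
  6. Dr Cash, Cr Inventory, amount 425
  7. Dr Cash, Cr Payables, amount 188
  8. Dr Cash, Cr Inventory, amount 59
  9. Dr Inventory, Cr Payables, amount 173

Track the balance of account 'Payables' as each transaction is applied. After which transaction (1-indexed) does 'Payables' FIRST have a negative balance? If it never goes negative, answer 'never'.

Answer: 2

Derivation:
After txn 1: Payables=12
After txn 2: Payables=-209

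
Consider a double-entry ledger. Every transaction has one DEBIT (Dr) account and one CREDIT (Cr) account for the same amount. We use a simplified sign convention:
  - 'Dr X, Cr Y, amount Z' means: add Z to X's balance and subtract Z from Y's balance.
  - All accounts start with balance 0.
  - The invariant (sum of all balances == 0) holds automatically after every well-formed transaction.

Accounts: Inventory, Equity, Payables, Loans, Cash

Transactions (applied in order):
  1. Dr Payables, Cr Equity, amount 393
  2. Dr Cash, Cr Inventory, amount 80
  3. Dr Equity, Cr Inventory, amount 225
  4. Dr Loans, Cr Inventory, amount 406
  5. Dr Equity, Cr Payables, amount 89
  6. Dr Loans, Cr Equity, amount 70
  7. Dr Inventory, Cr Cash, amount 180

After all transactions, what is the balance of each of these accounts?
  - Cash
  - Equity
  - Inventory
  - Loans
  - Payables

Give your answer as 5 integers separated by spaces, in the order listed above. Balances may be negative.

After txn 1 (Dr Payables, Cr Equity, amount 393): Equity=-393 Payables=393
After txn 2 (Dr Cash, Cr Inventory, amount 80): Cash=80 Equity=-393 Inventory=-80 Payables=393
After txn 3 (Dr Equity, Cr Inventory, amount 225): Cash=80 Equity=-168 Inventory=-305 Payables=393
After txn 4 (Dr Loans, Cr Inventory, amount 406): Cash=80 Equity=-168 Inventory=-711 Loans=406 Payables=393
After txn 5 (Dr Equity, Cr Payables, amount 89): Cash=80 Equity=-79 Inventory=-711 Loans=406 Payables=304
After txn 6 (Dr Loans, Cr Equity, amount 70): Cash=80 Equity=-149 Inventory=-711 Loans=476 Payables=304
After txn 7 (Dr Inventory, Cr Cash, amount 180): Cash=-100 Equity=-149 Inventory=-531 Loans=476 Payables=304

Answer: -100 -149 -531 476 304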